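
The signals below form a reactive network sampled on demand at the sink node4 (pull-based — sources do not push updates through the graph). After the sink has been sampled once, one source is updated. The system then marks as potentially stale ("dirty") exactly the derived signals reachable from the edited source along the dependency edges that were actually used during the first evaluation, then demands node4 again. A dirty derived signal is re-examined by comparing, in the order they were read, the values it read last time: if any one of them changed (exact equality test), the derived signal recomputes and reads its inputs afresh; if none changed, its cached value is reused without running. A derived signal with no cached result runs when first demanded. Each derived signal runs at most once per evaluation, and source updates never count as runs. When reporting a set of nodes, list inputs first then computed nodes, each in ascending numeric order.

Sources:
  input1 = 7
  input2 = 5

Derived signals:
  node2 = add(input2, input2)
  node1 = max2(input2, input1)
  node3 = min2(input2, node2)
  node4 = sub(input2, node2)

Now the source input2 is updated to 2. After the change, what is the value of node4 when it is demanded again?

node4 now evaluates to -2.

Initial pass — values computed on the first demand:
  node2 = add(5, 5) = 10
  node4 = sub(5, 10) = -5

Second demand — change propagation:
  node2: re-runs because input2 5->2; input2 5->2; new result 4.
  node4: re-runs because input2 5->2; node2 10->4; new result -2.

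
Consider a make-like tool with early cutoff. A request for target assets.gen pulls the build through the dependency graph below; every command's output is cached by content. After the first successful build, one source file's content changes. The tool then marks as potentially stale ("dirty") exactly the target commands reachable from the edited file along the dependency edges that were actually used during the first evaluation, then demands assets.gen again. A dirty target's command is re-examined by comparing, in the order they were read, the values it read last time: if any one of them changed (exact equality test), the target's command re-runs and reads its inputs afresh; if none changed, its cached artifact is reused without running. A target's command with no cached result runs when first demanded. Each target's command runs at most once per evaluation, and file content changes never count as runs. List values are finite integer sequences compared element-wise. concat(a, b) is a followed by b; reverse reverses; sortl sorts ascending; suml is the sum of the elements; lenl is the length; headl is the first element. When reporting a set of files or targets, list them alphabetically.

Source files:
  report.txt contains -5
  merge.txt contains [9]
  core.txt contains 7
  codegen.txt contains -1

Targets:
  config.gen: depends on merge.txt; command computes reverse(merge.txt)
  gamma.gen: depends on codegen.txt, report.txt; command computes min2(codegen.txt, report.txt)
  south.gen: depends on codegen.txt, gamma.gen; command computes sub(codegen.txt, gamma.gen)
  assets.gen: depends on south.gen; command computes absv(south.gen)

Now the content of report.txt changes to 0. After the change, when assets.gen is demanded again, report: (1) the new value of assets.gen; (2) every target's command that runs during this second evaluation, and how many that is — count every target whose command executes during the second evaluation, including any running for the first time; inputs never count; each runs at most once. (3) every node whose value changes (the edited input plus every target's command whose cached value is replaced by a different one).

First demand of the output computes:
  gamma.gen = min2(-1, -5) = -5
  south.gen = sub(-1, -5) = 4
  assets.gen = absv(4) = 4

After the edit, cleaning proceeds:
  gamma.gen: a read changed (report.txt -5->0) — executes, giving -1.
  south.gen: a read changed (gamma.gen -5->-1) — executes, giving 0.
  assets.gen: a read changed (south.gen 4->0) — executes, giving 0.

Demanding assets.gen again yields 0.
3 target commands run: assets.gen, gamma.gen, south.gen.
The nodes whose values change: assets.gen, gamma.gen, report.txt, south.gen.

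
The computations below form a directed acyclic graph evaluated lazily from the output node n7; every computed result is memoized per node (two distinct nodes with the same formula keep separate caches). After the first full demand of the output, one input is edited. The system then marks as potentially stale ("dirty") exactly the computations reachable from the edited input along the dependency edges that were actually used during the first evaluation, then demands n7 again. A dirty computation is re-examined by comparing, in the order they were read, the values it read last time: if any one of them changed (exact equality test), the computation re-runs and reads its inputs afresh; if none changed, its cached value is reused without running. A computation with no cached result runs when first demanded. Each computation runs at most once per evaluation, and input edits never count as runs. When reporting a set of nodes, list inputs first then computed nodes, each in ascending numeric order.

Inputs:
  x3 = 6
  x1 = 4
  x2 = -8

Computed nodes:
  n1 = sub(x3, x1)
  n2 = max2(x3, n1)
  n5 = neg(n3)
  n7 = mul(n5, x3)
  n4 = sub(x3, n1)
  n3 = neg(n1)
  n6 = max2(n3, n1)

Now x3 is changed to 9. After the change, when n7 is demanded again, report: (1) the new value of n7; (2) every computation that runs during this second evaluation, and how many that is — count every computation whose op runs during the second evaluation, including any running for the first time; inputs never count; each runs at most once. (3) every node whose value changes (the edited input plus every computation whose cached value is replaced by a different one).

Demanding n7 again yields 45.
4 computations run: n1, n3, n5, n7.
The nodes whose values change: x3, n1, n3, n5, n7.

First demand of the output computes:
  n1 = sub(6, 4) = 2
  n3 = neg(2) = -2
  n5 = neg(-2) = 2
  n7 = mul(2, 6) = 12

After the edit, cleaning proceeds:
  n1: a read changed (x3 6->9) — executes, giving 5.
  n3: a read changed (n1 2->5) — executes, giving -5.
  n5: a read changed (n3 -2->-5) — executes, giving 5.
  n7: a read changed (n5 2->5; x3 6->9) — executes, giving 45.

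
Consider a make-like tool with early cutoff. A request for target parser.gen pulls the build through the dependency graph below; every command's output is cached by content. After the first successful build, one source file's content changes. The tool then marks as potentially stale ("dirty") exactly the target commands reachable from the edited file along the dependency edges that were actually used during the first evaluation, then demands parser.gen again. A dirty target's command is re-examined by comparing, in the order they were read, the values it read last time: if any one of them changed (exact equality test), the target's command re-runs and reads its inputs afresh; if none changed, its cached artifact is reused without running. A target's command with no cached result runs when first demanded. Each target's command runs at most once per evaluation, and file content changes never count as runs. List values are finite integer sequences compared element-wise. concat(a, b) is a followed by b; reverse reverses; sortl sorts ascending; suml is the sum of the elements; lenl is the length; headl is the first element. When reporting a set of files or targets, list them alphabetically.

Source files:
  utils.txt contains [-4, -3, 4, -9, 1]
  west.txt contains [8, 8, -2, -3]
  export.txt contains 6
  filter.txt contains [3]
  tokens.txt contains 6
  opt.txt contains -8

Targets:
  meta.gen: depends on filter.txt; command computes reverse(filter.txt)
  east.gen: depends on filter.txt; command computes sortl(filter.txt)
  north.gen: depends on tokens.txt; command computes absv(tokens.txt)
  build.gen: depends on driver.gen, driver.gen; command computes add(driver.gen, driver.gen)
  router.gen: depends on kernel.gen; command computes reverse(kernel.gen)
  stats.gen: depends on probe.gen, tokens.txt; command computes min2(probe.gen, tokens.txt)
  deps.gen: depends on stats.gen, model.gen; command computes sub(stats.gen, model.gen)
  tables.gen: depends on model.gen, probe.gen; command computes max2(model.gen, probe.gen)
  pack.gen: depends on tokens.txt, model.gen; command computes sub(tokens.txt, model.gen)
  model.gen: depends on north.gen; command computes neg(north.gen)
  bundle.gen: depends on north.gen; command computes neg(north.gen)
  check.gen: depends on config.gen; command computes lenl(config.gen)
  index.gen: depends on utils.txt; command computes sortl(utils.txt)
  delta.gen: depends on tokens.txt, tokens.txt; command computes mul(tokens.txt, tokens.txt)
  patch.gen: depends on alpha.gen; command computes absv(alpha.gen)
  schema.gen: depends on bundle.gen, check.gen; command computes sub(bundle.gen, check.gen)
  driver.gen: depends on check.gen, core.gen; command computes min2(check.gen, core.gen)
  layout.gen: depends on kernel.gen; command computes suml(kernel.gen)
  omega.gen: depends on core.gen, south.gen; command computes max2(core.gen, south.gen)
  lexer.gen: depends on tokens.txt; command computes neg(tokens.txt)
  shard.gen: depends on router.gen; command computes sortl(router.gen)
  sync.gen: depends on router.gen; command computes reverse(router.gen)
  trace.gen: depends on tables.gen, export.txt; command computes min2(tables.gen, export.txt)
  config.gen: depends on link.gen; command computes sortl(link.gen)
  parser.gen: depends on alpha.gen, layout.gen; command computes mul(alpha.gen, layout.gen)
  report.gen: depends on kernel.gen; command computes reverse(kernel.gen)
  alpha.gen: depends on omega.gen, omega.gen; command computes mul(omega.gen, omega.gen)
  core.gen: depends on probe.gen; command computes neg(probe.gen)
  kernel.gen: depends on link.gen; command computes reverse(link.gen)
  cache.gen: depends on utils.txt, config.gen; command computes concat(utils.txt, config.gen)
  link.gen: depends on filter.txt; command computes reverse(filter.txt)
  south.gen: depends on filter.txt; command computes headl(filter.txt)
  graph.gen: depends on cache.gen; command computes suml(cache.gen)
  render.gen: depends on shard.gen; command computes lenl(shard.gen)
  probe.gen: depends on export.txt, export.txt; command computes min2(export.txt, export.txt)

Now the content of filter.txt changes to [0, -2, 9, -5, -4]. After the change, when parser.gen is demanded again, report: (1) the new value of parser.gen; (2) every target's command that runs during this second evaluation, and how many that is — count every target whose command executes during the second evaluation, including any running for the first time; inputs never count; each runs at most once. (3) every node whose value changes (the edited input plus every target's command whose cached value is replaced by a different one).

First demand of the output computes:
  link.gen = reverse([3]) = [3]
  kernel.gen = reverse([3]) = [3]
  layout.gen = suml([3]) = 3
  probe.gen = min2(6, 6) = 6
  core.gen = neg(6) = -6
  south.gen = headl([3]) = 3
  omega.gen = max2(-6, 3) = 3
  alpha.gen = mul(3, 3) = 9
  parser.gen = mul(9, 3) = 27

After the edit, cleaning proceeds:
  link.gen: a read changed (filter.txt [3]->[0, -2, 9, -5, -4]) — executes, giving [-4, -5, 9, -2, 0].
  kernel.gen: a read changed (link.gen [3]->[-4, -5, 9, -2, 0]) — executes, giving [0, -2, 9, -5, -4].
  layout.gen: a read changed (kernel.gen [3]->[0, -2, 9, -5, -4]) — executes, giving -2.
  south.gen: a read changed (filter.txt [3]->[0, -2, 9, -5, -4]) — executes, giving 0.
  omega.gen: a read changed (south.gen 3->0) — executes, giving 0.
  alpha.gen: a read changed (omega.gen 3->0; omega.gen 3->0) — executes, giving 0.
  parser.gen: a read changed (alpha.gen 9->0; layout.gen 3->-2) — executes, giving 0.

Demanding parser.gen again yields 0.
7 target commands run: alpha.gen, kernel.gen, layout.gen, link.gen, omega.gen, parser.gen, south.gen.
The nodes whose values change: alpha.gen, filter.txt, kernel.gen, layout.gen, link.gen, omega.gen, parser.gen, south.gen.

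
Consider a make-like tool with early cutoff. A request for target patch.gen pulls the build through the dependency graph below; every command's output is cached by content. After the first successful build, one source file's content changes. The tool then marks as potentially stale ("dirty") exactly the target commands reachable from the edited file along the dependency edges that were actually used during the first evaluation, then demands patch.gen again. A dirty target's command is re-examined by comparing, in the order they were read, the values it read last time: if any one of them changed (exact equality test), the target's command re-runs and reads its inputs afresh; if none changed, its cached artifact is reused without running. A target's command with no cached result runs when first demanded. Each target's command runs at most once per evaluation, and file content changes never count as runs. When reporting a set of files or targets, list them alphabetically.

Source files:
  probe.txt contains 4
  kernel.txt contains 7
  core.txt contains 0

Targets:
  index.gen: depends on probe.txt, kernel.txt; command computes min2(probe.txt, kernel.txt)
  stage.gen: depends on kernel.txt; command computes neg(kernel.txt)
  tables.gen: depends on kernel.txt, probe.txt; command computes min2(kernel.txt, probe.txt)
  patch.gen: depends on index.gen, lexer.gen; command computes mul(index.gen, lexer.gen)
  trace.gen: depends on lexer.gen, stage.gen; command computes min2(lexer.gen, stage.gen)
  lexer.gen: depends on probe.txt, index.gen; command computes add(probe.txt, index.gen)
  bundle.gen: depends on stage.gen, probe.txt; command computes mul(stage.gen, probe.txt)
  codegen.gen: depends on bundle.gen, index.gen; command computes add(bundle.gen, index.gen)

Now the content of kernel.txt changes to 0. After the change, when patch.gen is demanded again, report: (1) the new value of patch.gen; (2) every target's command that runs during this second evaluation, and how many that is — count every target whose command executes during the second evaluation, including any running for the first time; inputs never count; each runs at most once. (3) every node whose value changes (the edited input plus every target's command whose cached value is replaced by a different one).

First demand of the output computes:
  index.gen = min2(4, 7) = 4
  lexer.gen = add(4, 4) = 8
  patch.gen = mul(4, 8) = 32

After the edit, cleaning proceeds:
  index.gen: a read changed (kernel.txt 7->0) — executes, giving 0.
  lexer.gen: a read changed (index.gen 4->0) — executes, giving 4.
  patch.gen: a read changed (index.gen 4->0; lexer.gen 8->4) — executes, giving 0.

Demanding patch.gen again yields 0.
3 target commands run: index.gen, lexer.gen, patch.gen.
The nodes whose values change: index.gen, kernel.txt, lexer.gen, patch.gen.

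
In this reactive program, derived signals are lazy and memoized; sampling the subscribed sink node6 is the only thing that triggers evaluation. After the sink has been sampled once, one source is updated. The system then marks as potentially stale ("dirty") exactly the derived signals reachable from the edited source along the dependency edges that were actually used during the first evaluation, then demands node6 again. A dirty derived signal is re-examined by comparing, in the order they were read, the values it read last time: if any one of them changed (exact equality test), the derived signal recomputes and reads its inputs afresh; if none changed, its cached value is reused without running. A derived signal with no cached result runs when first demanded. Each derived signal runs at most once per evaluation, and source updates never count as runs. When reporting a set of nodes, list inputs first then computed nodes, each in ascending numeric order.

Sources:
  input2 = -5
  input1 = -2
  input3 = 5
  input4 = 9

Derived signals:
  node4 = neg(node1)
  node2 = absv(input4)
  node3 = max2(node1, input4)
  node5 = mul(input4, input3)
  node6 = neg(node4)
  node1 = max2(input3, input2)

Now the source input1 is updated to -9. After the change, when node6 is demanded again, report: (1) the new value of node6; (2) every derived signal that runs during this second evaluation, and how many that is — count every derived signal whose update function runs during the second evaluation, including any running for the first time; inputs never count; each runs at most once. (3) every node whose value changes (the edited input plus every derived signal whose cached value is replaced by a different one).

First demand of the output computes:
  node1 = max2(5, -5) = 5
  node4 = neg(5) = -5
  node6 = neg(-5) = 5

After the edit, cleaning proceeds:
  no node depends on input1 at all; the second demand re-runs nothing.

Note the shortcut — nothing in the graph depends on input1 at all, so no recomputation happens.

Demanding node6 again yields 5.
0 derived signals run: none.
The nodes whose values change: input1.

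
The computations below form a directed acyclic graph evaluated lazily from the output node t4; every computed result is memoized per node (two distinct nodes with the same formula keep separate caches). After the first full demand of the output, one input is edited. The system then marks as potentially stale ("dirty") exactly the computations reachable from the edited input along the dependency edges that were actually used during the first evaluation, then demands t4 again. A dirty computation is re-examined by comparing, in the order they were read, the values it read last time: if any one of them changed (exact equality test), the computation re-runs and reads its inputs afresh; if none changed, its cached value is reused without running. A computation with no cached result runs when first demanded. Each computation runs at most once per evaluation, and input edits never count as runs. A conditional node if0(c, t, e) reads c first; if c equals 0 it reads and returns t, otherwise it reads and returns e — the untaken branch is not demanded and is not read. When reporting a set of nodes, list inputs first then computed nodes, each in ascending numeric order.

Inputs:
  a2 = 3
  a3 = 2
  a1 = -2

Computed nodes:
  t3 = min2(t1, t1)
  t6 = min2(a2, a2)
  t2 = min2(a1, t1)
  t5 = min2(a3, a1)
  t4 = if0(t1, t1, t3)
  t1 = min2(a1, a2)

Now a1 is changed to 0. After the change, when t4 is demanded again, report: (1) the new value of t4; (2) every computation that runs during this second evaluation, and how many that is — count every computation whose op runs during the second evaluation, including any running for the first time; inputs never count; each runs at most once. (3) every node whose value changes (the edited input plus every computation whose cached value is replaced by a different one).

First demand of the output computes:
  t1 = min2(-2, 3) = -2
  t3 = min2(-2, -2) = -2
  t4 = if0(t1=-2 -> else branch t3) = -2

After the edit, cleaning proceeds:
  t1: a read changed (a1 -2->0) — executes, giving 0.
  t3: stays stale; no demand reaches it after the flip.
  t4: a read changed (t1 -2->0) — executes, giving 0.

Note the branch switch — demand abandons t3, which is never re-examined.

Demanding t4 again yields 0.
2 computations run: t1, t4.
The nodes whose values change: a1, t1, t4.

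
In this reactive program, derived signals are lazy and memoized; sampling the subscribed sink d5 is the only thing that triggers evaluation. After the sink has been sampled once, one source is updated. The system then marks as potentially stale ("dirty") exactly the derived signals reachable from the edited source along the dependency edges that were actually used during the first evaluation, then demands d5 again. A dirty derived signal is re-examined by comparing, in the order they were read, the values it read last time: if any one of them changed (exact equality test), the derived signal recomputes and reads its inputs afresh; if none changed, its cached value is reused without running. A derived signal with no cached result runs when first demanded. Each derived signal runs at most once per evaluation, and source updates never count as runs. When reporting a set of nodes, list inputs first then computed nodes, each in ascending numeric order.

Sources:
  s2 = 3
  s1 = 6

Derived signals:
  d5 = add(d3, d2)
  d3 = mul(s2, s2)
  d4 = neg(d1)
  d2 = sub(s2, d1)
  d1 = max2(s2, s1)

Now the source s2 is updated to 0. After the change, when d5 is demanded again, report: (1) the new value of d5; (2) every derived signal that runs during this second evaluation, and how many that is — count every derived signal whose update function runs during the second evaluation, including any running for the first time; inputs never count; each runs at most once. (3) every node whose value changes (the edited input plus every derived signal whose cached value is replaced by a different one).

Demanding d5 again yields -6.
4 derived signals run: d1, d2, d3, d5.
The nodes whose values change: s2, d2, d3, d5.

First demand of the output computes:
  d1 = max2(3, 6) = 6
  d2 = sub(3, 6) = -3
  d3 = mul(3, 3) = 9
  d5 = add(9, -3) = 6

After the edit, cleaning proceeds:
  d1: a read changed (s2 3->0) — executes, giving 6 — identical to its old value.
  d2: a read changed (s2 3->0) — executes, giving -6.
  d3: a read changed (s2 3->0; s2 3->0) — executes, giving 0.
  d5: a read changed (d3 9->0; d2 -3->-6) — executes, giving -6.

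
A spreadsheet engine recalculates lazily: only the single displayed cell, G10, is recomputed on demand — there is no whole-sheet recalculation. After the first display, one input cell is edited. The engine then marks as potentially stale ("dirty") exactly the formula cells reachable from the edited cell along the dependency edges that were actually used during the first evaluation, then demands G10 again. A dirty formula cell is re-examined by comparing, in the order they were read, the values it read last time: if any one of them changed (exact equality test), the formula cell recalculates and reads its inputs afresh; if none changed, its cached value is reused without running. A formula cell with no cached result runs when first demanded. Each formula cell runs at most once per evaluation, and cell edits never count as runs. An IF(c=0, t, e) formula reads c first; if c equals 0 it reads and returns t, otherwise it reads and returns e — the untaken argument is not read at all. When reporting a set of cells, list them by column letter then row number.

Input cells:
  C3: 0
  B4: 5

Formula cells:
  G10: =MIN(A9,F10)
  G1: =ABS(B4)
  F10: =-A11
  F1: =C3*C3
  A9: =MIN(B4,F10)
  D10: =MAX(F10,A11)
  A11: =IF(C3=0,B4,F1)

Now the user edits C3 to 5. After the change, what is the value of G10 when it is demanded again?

New value of G10: -25.
Key observation: a condition flipped, so demand reaches new nodes — F1 runs for the first time.

First evaluation (everything demanded from the output):
  A11 = IF(C3=0: C3=0 -> then branch B4) = 5
  F10 = -(5) = -5
  A9 = MIN(5, -5) = -5
  G10 = MIN(-5, -5) = -5

Propagation after the edit:
  F1: demanded for the first time — runs, produces 25.
  A11: runs — C3 0->5; result 25.
  F10: runs — A11 5->25; result -25.
  A9: runs — F10 -5->-25; result -25.
  G10: runs — A9 -5->-25; F10 -5->-25; result -25.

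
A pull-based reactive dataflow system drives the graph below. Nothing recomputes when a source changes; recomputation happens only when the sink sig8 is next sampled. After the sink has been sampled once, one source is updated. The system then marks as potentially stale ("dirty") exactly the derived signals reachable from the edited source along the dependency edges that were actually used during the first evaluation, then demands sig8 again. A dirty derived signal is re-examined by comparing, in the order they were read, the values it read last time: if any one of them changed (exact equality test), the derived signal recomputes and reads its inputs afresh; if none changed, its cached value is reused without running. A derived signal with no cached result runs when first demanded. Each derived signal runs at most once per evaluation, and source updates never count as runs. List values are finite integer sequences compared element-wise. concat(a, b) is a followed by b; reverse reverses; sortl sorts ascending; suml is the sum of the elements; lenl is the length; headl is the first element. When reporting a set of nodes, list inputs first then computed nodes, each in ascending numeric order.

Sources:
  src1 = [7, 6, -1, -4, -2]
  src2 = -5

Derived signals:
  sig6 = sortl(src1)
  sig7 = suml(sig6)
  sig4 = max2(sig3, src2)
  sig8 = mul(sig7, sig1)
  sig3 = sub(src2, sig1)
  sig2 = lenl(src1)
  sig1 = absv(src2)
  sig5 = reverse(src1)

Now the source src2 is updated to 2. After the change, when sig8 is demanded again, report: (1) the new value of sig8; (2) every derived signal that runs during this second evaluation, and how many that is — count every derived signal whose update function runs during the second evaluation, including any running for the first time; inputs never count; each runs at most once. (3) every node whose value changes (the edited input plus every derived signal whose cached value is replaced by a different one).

First evaluation (everything demanded from the output):
  sig1 = absv(-5) = 5
  sig6 = sortl([7, 6, -1, -4, -2]) = [-4, -2, -1, 6, 7]
  sig7 = suml([-4, -2, -1, 6, 7]) = 6
  sig8 = mul(6, 5) = 30

Propagation after the edit:
  sig1: runs — src2 -5->2; result 2.
  sig8: runs — sig1 5->2; result 12.

New value of sig8: 12.
Derived signals that run: sig1, sig8 — 2 in total.
Values that change: src2, sig1, sig8.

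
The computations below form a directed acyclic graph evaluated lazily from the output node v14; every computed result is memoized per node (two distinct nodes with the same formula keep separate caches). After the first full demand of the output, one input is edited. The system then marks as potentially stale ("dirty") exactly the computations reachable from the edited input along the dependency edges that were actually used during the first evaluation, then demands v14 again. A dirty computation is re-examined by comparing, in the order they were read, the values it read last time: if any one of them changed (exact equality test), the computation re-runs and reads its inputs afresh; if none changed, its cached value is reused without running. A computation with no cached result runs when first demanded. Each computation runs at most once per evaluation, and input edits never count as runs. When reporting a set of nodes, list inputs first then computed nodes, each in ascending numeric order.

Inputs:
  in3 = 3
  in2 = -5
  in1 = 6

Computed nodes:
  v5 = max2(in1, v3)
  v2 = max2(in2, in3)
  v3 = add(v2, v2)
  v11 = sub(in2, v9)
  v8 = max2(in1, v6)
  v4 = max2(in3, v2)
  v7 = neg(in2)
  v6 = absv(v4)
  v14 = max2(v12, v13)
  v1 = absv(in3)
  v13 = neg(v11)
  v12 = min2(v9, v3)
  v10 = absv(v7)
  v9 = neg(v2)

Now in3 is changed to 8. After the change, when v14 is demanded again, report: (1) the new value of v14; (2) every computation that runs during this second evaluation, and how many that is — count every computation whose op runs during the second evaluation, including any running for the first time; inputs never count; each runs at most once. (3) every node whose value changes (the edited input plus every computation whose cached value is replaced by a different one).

Demanding v14 again yields -3.
7 computations run: v2, v3, v9, v11, v12, v13, v14.
The nodes whose values change: in3, v2, v3, v9, v11, v12, v13, v14.

First demand of the output computes:
  v2 = max2(-5, 3) = 3
  v3 = add(3, 3) = 6
  v9 = neg(3) = -3
  v11 = sub(-5, -3) = -2
  v12 = min2(-3, 6) = -3
  v13 = neg(-2) = 2
  v14 = max2(-3, 2) = 2

After the edit, cleaning proceeds:
  v2: a read changed (in3 3->8) — executes, giving 8.
  v3: a read changed (v2 3->8; v2 3->8) — executes, giving 16.
  v9: a read changed (v2 3->8) — executes, giving -8.
  v11: a read changed (v9 -3->-8) — executes, giving 3.
  v12: a read changed (v9 -3->-8; v3 6->16) — executes, giving -8.
  v13: a read changed (v11 -2->3) — executes, giving -3.
  v14: a read changed (v12 -3->-8; v13 2->-3) — executes, giving -3.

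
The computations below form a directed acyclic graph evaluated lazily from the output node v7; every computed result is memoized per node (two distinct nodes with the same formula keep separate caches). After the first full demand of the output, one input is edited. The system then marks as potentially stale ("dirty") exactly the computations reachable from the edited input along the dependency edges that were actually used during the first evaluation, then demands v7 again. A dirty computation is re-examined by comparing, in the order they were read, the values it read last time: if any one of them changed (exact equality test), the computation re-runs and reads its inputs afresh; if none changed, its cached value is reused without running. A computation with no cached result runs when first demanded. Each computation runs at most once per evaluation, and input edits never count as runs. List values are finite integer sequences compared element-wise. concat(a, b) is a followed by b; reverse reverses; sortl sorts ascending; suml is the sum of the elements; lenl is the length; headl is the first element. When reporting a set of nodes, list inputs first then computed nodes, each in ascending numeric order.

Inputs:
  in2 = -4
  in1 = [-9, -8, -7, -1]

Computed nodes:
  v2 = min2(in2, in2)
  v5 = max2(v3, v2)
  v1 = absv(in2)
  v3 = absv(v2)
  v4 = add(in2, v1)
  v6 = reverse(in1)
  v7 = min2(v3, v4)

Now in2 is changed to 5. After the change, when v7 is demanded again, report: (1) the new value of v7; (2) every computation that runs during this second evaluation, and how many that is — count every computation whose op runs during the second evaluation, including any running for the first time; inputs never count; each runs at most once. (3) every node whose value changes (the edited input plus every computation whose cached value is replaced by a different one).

First demand of the output computes:
  v1 = absv(-4) = 4
  v2 = min2(-4, -4) = -4
  v3 = absv(-4) = 4
  v4 = add(-4, 4) = 0
  v7 = min2(4, 0) = 0

After the edit, cleaning proceeds:
  v1: a read changed (in2 -4->5) — executes, giving 5.
  v2: a read changed (in2 -4->5; in2 -4->5) — executes, giving 5.
  v3: a read changed (v2 -4->5) — executes, giving 5.
  v4: a read changed (in2 -4->5; v1 4->5) — executes, giving 10.
  v7: a read changed (v3 4->5; v4 0->10) — executes, giving 5.

Demanding v7 again yields 5.
5 computations run: v1, v2, v3, v4, v7.
The nodes whose values change: in2, v1, v2, v3, v4, v7.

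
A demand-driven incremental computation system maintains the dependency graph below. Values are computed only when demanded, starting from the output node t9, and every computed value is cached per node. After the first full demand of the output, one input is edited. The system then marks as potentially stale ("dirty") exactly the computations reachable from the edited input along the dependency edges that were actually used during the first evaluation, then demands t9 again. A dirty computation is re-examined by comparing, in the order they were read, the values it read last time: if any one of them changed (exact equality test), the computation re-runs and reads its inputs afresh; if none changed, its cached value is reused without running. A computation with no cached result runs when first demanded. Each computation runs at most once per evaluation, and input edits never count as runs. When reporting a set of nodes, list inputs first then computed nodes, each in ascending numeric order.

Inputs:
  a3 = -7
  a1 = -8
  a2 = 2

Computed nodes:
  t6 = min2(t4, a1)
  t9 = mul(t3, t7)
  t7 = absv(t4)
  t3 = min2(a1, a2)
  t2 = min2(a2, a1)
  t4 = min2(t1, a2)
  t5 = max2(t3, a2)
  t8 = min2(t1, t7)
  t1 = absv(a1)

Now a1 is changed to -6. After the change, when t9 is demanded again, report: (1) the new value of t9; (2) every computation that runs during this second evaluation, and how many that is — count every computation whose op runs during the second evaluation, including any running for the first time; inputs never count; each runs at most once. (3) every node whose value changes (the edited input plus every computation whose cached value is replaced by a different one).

New value of t9: -12.
Computations that run: t1, t3, t4, t9 — 4 in total.
Values that change: a1, t1, t3, t9.
Key observation: the cutoff stops propagation at t7 — its inputs' values are unchanged, so it reuses its cache.

First evaluation (everything demanded from the output):
  t1 = absv(-8) = 8
  t3 = min2(-8, 2) = -8
  t4 = min2(8, 2) = 2
  t7 = absv(2) = 2
  t9 = mul(-8, 2) = -16

Propagation after the edit:
  t1: runs — a1 -8->-6; result 6.
  t3: runs — a1 -8->-6; result -6.
  t4: runs — t1 8->6; result 2 (same value as before).
  t7: checked — values it read are unchanged (t4 unchanged); reused cached 2 without running.
  t9: runs — t3 -8->-6; result -12.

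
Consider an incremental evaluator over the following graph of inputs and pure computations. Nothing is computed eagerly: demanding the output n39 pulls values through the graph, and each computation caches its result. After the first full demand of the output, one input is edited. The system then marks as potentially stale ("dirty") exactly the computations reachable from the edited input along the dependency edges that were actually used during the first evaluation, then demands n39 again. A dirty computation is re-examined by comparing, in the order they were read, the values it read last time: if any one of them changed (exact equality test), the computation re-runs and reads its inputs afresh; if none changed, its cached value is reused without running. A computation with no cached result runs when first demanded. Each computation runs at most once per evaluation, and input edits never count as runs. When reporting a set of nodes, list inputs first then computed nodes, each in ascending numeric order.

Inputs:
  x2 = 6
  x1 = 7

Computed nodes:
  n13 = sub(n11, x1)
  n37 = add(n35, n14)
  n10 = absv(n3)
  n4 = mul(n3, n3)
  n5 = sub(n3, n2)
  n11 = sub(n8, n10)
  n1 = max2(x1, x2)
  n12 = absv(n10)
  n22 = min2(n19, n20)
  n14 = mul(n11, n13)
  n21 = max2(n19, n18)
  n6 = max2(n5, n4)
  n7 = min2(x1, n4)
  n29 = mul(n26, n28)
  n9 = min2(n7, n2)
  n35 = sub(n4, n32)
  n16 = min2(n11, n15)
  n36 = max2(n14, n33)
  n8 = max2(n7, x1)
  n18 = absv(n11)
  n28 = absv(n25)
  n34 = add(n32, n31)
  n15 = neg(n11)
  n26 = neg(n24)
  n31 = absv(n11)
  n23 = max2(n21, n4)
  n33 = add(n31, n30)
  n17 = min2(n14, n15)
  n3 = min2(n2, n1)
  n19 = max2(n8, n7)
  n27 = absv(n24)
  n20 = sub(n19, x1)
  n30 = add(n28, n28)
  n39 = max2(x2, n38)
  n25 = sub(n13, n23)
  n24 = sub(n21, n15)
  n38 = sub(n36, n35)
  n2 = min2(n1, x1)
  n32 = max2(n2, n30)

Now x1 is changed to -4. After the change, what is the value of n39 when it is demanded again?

n39 now evaluates to 72.

Initial pass — values computed on the first demand:
  n1 = max2(7, 6) = 7
  n2 = min2(7, 7) = 7
  n3 = min2(7, 7) = 7
  n4 = mul(7, 7) = 49
  n7 = min2(7, 49) = 7
  n8 = max2(7, 7) = 7
  n10 = absv(7) = 7
  n11 = sub(7, 7) = 0
  n13 = sub(0, 7) = -7
  n14 = mul(0, -7) = 0
  n18 = absv(0) = 0
  n19 = max2(7, 7) = 7
  n21 = max2(7, 0) = 7
  n23 = max2(7, 49) = 49
  n25 = sub(-7, 49) = -56
  n28 = absv(-56) = 56
  n30 = add(56, 56) = 112
  n31 = absv(0) = 0
  n32 = max2(7, 112) = 112
  n33 = add(0, 112) = 112
  n35 = sub(49, 112) = -63
  n36 = max2(0, 112) = 112
  n38 = sub(112, -63) = 175
  n39 = max2(6, 175) = 175

Second demand — change propagation:
  n1: re-runs because x1 7->-4; new result 6.
  n2: re-runs because n1 7->6; x1 7->-4; new result -4.
  n3: re-runs because n2 7->-4; n1 7->6; new result -4.
  n4: re-runs because n3 7->-4; n3 7->-4; new result 16.
  n7: re-runs because x1 7->-4; n4 49->16; new result -4.
  n8: re-runs because n7 7->-4; x1 7->-4; new result -4.
  n10: re-runs because n3 7->-4; new result 4.
  n11: re-runs because n8 7->-4; n10 7->4; new result -8.
  n13: re-runs because n11 0->-8; x1 7->-4; new result -4.
  n14: re-runs because n11 0->-8; n13 -7->-4; new result 32.
  n18: re-runs because n11 0->-8; new result 8.
  n19: re-runs because n8 7->-4; n7 7->-4; new result -4.
  n21: re-runs because n19 7->-4; n18 0->8; new result 8.
  n23: re-runs because n21 7->8; n4 49->16; new result 16.
  n25: re-runs because n13 -7->-4; n23 49->16; new result -20.
  n28: re-runs because n25 -56->-20; new result 20.
  n30: re-runs because n28 56->20; n28 56->20; new result 40.
  n31: re-runs because n11 0->-8; new result 8.
  n32: re-runs because n2 7->-4; n30 112->40; new result 40.
  n33: re-runs because n31 0->8; n30 112->40; new result 48.
  n35: re-runs because n4 49->16; n32 112->40; new result -24.
  n36: re-runs because n14 0->32; n33 112->48; new result 48.
  n38: re-runs because n36 112->48; n35 -63->-24; new result 72.
  n39: re-runs because n38 175->72; new result 72.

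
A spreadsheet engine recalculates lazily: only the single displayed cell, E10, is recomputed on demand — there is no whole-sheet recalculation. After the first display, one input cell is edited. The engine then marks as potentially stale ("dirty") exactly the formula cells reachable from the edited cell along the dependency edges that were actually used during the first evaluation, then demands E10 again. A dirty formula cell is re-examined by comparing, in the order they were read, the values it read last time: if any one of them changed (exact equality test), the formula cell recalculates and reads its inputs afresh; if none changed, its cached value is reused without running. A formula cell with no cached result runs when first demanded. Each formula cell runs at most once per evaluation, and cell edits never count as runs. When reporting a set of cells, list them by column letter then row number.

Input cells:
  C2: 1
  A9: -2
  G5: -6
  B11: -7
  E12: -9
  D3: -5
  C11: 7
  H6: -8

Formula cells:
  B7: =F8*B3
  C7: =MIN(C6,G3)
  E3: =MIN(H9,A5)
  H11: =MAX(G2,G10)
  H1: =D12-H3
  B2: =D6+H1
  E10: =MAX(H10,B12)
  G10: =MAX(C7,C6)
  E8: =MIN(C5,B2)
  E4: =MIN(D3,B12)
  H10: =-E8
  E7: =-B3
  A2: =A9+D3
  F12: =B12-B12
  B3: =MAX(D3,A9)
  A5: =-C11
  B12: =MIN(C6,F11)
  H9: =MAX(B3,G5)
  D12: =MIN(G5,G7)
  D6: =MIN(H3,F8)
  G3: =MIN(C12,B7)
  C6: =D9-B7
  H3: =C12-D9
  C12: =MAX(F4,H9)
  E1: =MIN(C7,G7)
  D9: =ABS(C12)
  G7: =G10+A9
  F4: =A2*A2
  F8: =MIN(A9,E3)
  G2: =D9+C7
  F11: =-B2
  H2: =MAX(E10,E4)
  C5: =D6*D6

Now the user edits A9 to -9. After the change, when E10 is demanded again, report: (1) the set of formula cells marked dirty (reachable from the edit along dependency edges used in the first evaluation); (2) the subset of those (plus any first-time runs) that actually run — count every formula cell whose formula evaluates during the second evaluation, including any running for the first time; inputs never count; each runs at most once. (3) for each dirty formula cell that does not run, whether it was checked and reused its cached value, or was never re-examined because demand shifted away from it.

First evaluation (everything demanded from the output):
  A2 = -2 + -5 = -7
  A5 = -(7) = -7
  B3 = MAX(-5, -2) = -2
  F4 = -7 * -7 = 49
  H9 = MAX(-2, -6) = -2
  C12 = MAX(49, -2) = 49
  D9 = ABS(49) = 49
  E3 = MIN(-2, -7) = -7
  F8 = MIN(-2, -7) = -7
  B7 = -7 * -2 = 14
  C6 = 49 - 14 = 35
  G3 = MIN(49, 14) = 14
  C7 = MIN(35, 14) = 14
  G10 = MAX(14, 35) = 35
  G7 = 35 + -2 = 33
  D12 = MIN(-6, 33) = -6
  H3 = 49 - 49 = 0
  D6 = MIN(0, -7) = -7
  C5 = -7 * -7 = 49
  H1 = -6 - 0 = -6
  B2 = -7 + -6 = -13
  E8 = MIN(49, -13) = -13
  F11 = -(-13) = 13
  B12 = MIN(35, 13) = 13
  H10 = -(-13) = 13
  E10 = MAX(13, 13) = 13

Propagation after the edit:
  A2: runs — A9 -2->-9; result -14.
  B3: runs — A9 -2->-9; result -5.
  F4: runs — A2 -7->-14; A2 -7->-14; result 196.
  H9: runs — B3 -2->-5; result -5.
  C12: runs — F4 49->196; H9 -2->-5; result 196.
  D9: runs — C12 49->196; result 196.
  E3: runs — H9 -2->-5; result -7 (same value as before).
  F8: runs — A9 -2->-9; result -9.
  B7: runs — F8 -7->-9; B3 -2->-5; result 45.
  C6: runs — D9 49->196; B7 14->45; result 151.
  G3: runs — C12 49->196; B7 14->45; result 45.
  C7: runs — C6 35->151; G3 14->45; result 45.
  G10: runs — C7 14->45; C6 35->151; result 151.
  G7: runs — G10 35->151; A9 -2->-9; result 142.
  D12: runs — G7 33->142; result -6 (same value as before).
  H3: runs — C12 49->196; D9 49->196; result 0 (same value as before).
  D6: runs — F8 -7->-9; result -9.
  C5: runs — D6 -7->-9; D6 -7->-9; result 81.
  H1: checked — values it read are unchanged (D12 unchanged, H3 unchanged); reused cached -6 without running.
  B2: runs — D6 -7->-9; result -15.
  E8: runs — C5 49->81; B2 -13->-15; result -15.
  F11: runs — B2 -13->-15; result 15.
  B12: runs — C6 35->151; F11 13->15; result 15.
  H10: runs — E8 -13->-15; result 15.
  E10: runs — H10 13->15; B12 13->15; result 15.

Key observation: the cutoff stops propagation at H1 — its inputs' values are unchanged, so it reuses its cache.

Marked dirty: A2, B2, B3, B7, B12, C5, C6, C7, C12, D6, D9, D12, E3, E8, E10, F4, F8, F11, G3, G7, G10, H1, H3, H9, H10.
Formula cells that run: A2, B2, B3, B7, B12, C5, C6, C7, C12, D6, D9, D12, E3, E8, E10, F4, F8, F11, G3, G7, G10, H3, H9, H10 — 24 in total.
Checked but reused from cache: H1.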